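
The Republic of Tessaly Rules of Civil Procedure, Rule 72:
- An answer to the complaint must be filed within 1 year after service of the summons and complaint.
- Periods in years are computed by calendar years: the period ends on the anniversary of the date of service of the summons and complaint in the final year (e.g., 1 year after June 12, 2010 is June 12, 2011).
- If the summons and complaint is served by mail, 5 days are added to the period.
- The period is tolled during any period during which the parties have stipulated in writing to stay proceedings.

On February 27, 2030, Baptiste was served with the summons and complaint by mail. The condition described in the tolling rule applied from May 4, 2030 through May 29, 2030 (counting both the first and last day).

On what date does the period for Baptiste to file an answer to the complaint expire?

1 year after February 27, 2030 is February 27, 2031.
Service was by mail, adding 5 days: February 27, 2031 + 5 days = March 4, 2031.
From May 4, 2030 through May 29, 2030 inclusive is 26 days; tolling adds 26 days: March 4, 2031 + 26 days = March 30, 2031.

March 30, 2031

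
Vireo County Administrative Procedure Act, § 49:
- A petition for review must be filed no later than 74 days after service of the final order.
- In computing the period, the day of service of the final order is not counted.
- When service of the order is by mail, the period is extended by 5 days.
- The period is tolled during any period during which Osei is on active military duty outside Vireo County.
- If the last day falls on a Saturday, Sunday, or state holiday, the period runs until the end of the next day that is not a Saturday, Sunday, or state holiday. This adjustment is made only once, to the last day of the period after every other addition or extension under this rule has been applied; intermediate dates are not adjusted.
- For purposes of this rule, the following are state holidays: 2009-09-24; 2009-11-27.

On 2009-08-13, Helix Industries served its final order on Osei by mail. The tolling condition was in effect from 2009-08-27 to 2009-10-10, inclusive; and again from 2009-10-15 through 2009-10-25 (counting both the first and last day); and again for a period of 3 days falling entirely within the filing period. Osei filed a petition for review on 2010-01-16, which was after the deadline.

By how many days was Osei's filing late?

18 days

74 days after 2009-08-13 is October 26, 2009.
Service was by mail, adding 5 days: October 26, 2009 + 5 days = October 31, 2009.
From August 27, 2009 through October 10, 2009 inclusive is 45 days; tolling adds 45 days: October 31, 2009 + 45 days = December 15, 2009.
From October 15, 2009 through October 25, 2009 inclusive is 11 days; tolling adds 11 days: December 15, 2009 + 11 days = December 26, 2009.
Tolling adds 3 days: December 26, 2009 + 3 days = December 29, 2009.
December 29, 2009 is a Tuesday and not a state holiday, so no extension applies.
The deadline is December 29, 2009; from December 29, 2009 to January 16, 2010 is 18 days.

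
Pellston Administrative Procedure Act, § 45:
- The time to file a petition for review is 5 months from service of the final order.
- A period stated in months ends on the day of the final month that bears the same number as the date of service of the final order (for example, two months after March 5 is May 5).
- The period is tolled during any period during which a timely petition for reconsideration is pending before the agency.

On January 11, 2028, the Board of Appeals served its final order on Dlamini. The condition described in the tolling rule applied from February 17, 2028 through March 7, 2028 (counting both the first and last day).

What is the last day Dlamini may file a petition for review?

July 1, 2028

5 months after January 11, 2028 is June 11, 2028.
From February 17, 2028 through March 7, 2028 inclusive is 20 days; tolling adds 20 days: June 11, 2028 + 20 days = July 1, 2028.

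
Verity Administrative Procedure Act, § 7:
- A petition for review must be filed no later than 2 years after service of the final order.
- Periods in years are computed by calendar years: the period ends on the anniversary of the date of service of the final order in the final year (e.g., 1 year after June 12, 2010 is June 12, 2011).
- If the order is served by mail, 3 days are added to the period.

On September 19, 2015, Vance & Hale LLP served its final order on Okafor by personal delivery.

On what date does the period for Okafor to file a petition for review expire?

September 19, 2017

2 years after September 19, 2015 is September 19, 2017.
Service was not by mail, so no mail extension applies.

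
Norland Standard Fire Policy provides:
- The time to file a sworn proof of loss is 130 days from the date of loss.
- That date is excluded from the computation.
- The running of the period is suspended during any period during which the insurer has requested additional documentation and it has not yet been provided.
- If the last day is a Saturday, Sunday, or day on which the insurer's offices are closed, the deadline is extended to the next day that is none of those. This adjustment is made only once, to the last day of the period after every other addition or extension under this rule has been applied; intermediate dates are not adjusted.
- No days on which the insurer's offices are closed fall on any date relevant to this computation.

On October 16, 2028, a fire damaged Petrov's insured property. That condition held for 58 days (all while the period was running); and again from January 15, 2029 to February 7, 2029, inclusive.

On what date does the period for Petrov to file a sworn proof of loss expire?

130 days after October 16, 2028 is February 23, 2029.
Tolling adds 58 days: February 23, 2029 + 58 days = April 22, 2029.
From January 15, 2029 through February 7, 2029 inclusive is 24 days; tolling adds 24 days: April 22, 2029 + 24 days = May 16, 2029.
May 16, 2029 is a Wednesday and not a day on which the insurer's offices are closed, so no extension applies.

May 16, 2029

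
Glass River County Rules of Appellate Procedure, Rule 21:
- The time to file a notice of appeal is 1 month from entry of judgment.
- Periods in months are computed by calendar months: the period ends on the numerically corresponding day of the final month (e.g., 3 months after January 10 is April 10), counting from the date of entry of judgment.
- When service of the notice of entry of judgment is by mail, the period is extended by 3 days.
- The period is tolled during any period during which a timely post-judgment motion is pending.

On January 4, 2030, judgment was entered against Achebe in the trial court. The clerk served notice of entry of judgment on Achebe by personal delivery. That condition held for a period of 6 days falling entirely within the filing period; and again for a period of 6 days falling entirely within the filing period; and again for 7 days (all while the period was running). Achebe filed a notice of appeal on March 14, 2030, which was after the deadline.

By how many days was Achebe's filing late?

19 days

1 month after January 4, 2030 is February 4, 2030.
Service was not by mail, so no mail extension applies.
Tolling adds 6 days: February 4, 2030 + 6 days = February 10, 2030.
Tolling adds 6 days: February 10, 2030 + 6 days = February 16, 2030.
Tolling adds 7 days: February 16, 2030 + 7 days = February 23, 2030.
The deadline is February 23, 2030; from February 23, 2030 to March 14, 2030 is 19 days.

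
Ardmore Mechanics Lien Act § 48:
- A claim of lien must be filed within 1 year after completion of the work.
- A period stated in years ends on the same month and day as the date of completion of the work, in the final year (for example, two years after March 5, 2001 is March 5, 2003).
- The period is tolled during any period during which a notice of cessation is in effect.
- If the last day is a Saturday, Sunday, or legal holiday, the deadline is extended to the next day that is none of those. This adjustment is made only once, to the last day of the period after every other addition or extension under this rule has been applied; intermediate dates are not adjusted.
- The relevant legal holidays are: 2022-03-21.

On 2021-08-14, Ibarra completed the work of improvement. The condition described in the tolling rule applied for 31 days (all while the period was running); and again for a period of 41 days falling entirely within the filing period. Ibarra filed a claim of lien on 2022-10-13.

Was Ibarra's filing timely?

1 year after 2021-08-14 is August 14, 2022.
Tolling adds 31 days: August 14, 2022 + 31 days = September 14, 2022.
Tolling adds 41 days: September 14, 2022 + 41 days = October 25, 2022.
October 25, 2022 is a Tuesday and not a legal holiday, so no extension applies.
The deadline is October 25, 2022; the filing on October 13, 2022 is on or before that date.

Yes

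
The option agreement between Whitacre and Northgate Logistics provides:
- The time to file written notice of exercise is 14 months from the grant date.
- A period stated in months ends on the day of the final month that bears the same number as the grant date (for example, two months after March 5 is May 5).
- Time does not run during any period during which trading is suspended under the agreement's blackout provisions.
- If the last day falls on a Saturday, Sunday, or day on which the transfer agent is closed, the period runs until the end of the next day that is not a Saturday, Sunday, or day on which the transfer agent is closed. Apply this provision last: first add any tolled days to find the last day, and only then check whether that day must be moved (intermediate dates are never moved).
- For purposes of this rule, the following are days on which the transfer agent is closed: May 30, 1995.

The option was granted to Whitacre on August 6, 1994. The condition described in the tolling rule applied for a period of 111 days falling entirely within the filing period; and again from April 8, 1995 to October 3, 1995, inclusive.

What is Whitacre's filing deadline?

14 months after August 6, 1994 is October 6, 1995.
Tolling adds 111 days: October 6, 1995 + 111 days = January 25, 1996.
From April 8, 1995 through October 3, 1995 inclusive is 179 days; tolling adds 179 days: January 25, 1996 + 179 days = July 22, 1996.
July 22, 1996 is a Monday and not a day on which the transfer agent is closed, so no extension applies.

July 22, 1996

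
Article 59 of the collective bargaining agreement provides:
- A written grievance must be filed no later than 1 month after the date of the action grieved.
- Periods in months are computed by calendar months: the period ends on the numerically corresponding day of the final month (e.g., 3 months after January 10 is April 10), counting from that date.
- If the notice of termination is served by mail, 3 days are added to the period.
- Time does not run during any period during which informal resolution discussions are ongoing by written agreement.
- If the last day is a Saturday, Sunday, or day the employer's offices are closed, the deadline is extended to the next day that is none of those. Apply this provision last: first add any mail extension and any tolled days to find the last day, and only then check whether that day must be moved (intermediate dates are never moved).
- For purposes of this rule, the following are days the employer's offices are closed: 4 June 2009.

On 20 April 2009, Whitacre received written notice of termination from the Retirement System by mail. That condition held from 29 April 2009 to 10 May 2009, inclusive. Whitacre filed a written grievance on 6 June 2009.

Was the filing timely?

1 month after 20 April 2009 is May 20, 2009.
Service was by mail, adding 3 days: May 20, 2009 + 3 days = May 23, 2009.
From April 29, 2009 through May 10, 2009 inclusive is 12 days; tolling adds 12 days: May 23, 2009 + 12 days = June 4, 2009.
June 4, 2009 is a listed holiday. The next qualifying day is June 5, 2009.
The deadline is June 5, 2009; the filing on June 6, 2009 is after that date.

No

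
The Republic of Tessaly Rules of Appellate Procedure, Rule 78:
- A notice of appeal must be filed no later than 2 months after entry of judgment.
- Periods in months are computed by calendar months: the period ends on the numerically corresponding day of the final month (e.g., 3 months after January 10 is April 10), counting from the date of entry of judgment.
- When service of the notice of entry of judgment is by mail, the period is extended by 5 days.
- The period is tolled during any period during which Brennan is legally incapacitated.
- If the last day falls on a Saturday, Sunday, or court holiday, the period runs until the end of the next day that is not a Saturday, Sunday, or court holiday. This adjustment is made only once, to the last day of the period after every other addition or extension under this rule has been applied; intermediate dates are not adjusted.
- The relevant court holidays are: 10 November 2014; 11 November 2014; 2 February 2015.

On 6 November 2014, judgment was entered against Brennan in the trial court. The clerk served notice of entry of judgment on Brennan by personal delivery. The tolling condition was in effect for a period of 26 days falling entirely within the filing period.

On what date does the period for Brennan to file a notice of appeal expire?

February 3, 2015

2 months after 6 November 2014 is January 6, 2015.
Service was not by mail, so no mail extension applies.
Tolling adds 26 days: January 6, 2015 + 26 days = February 1, 2015.
February 1, 2015 is Sunday; February 2, 2015 is a listed holiday. The next qualifying day is February 3, 2015.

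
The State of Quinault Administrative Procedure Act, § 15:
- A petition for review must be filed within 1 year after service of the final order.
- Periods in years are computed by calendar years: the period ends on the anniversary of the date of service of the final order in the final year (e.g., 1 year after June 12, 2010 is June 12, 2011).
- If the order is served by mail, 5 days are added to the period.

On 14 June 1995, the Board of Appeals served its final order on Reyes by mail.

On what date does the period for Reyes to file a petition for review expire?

June 19, 1996

1 year after 14 June 1995 is June 14, 1996.
Service was by mail, adding 5 days: June 14, 1996 + 5 days = June 19, 1996.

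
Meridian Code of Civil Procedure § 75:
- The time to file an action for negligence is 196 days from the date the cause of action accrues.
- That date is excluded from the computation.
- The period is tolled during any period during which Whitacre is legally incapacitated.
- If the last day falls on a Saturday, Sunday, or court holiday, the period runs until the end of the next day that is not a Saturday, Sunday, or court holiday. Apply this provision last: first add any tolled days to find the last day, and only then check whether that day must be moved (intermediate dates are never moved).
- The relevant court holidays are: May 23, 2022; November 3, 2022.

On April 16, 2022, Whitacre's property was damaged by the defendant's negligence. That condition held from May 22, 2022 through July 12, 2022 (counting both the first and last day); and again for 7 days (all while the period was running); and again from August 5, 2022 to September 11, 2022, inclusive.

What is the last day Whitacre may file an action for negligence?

196 days after April 16, 2022 is October 29, 2022.
From May 22, 2022 through July 12, 2022 inclusive is 52 days; tolling adds 52 days: October 29, 2022 + 52 days = December 20, 2022.
Tolling adds 7 days: December 20, 2022 + 7 days = December 27, 2022.
From August 5, 2022 through September 11, 2022 inclusive is 38 days; tolling adds 38 days: December 27, 2022 + 38 days = February 3, 2023.
February 3, 2023 is a Friday and not a court holiday, so no extension applies.

February 3, 2023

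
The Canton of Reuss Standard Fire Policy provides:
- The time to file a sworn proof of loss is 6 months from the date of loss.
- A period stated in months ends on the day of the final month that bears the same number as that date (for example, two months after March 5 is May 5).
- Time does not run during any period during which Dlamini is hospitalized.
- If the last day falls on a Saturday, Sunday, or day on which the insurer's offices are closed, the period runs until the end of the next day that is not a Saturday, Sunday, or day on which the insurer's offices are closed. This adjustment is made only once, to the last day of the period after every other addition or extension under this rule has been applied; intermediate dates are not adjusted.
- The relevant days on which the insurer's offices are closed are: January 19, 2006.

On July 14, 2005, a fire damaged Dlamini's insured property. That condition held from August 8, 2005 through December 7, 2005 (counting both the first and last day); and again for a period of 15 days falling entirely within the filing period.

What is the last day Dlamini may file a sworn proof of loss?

6 months after July 14, 2005 is January 14, 2006.
From August 8, 2005 through December 7, 2005 inclusive is 122 days; tolling adds 122 days: January 14, 2006 + 122 days = May 16, 2006.
Tolling adds 15 days: May 16, 2006 + 15 days = May 31, 2006.
May 31, 2006 is a Wednesday and not a day on which the insurer's offices are closed, so no extension applies.

May 31, 2006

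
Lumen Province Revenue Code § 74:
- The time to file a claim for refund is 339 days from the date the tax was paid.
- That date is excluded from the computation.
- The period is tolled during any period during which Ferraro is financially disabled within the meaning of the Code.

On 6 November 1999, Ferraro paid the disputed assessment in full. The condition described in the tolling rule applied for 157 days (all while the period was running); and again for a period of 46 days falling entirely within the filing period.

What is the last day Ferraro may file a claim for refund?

May 1, 2001

339 days after 6 November 1999 is October 10, 2000.
Tolling adds 157 days: October 10, 2000 + 157 days = March 16, 2001.
Tolling adds 46 days: March 16, 2001 + 46 days = May 1, 2001.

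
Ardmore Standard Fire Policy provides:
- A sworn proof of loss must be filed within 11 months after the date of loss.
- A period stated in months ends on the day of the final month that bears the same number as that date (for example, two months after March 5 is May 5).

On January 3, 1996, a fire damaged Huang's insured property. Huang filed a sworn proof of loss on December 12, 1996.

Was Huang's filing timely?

No

11 months after January 3, 1996 is December 3, 1996.
The deadline is December 3, 1996; the filing on December 12, 1996 is after that date.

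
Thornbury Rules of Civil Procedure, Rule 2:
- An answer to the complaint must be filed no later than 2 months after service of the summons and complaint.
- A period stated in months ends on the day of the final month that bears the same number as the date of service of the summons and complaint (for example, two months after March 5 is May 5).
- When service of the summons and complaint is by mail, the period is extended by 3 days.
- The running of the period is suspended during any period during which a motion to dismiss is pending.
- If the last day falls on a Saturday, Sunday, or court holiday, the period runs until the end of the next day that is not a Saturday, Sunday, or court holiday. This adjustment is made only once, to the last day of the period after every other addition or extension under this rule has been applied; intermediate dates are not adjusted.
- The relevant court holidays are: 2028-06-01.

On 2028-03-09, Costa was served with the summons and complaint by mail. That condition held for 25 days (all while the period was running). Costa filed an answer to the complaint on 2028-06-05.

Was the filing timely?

Yes

2 months after 2028-03-09 is May 9, 2028.
Service was by mail, adding 3 days: May 9, 2028 + 3 days = May 12, 2028.
Tolling adds 25 days: May 12, 2028 + 25 days = June 6, 2028.
June 6, 2028 is a Tuesday and not a court holiday, so no extension applies.
The deadline is June 6, 2028; the filing on June 5, 2028 is on or before that date.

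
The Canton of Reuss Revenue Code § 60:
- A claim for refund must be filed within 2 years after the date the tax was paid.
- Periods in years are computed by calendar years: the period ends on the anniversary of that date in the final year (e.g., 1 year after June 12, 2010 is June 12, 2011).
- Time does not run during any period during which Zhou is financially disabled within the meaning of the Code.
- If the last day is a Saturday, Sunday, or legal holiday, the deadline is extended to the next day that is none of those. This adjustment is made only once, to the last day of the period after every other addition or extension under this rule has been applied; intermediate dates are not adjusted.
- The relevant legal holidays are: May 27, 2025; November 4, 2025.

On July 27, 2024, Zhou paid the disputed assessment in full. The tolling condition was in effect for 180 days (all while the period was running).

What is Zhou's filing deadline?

2 years after July 27, 2024 is July 27, 2026.
Tolling adds 180 days: July 27, 2026 + 180 days = January 23, 2027.
January 23, 2027 is Saturday; January 24, 2027 is Sunday. The next qualifying day is January 25, 2027.

January 25, 2027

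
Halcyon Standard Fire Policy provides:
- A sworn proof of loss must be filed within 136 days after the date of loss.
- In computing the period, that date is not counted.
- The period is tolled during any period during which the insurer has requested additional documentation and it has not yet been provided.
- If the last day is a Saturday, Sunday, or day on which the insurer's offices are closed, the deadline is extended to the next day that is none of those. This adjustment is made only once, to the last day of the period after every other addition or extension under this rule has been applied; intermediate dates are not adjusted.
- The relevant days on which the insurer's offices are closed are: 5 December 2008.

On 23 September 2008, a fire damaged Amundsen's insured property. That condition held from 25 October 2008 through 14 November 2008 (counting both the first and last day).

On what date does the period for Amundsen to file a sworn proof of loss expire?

February 27, 2009

136 days after 23 September 2008 is February 6, 2009.
From October 25, 2008 through November 14, 2008 inclusive is 21 days; tolling adds 21 days: February 6, 2009 + 21 days = February 27, 2009.
February 27, 2009 is a Friday and not a day on which the insurer's offices are closed, so no extension applies.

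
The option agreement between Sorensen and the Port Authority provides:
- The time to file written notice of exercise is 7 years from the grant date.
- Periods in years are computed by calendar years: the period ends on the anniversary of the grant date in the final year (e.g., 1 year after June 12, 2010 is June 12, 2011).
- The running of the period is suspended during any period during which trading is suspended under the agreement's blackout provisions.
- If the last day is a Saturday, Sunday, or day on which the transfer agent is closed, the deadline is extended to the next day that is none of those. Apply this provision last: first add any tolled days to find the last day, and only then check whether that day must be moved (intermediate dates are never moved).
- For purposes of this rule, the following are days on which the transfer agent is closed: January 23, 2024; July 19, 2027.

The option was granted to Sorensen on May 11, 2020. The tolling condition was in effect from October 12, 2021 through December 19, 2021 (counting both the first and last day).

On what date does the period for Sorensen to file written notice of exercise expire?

7 years after May 11, 2020 is May 11, 2027.
From October 12, 2021 through December 19, 2021 inclusive is 69 days; tolling adds 69 days: May 11, 2027 + 69 days = July 19, 2027.
July 19, 2027 is a listed holiday. The next qualifying day is July 20, 2027.

July 20, 2027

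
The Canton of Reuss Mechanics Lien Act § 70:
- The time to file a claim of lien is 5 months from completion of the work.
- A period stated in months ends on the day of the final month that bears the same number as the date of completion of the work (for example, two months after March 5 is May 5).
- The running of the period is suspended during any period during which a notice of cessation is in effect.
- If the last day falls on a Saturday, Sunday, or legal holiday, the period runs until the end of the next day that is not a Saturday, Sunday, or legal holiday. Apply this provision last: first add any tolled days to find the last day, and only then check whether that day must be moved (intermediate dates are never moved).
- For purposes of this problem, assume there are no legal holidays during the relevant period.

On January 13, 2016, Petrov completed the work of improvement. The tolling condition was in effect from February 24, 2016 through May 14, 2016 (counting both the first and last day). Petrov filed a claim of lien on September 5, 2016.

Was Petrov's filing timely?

No

5 months after January 13, 2016 is June 13, 2016.
From February 24, 2016 through May 14, 2016 inclusive is 81 days; tolling adds 81 days: June 13, 2016 + 81 days = September 2, 2016.
September 2, 2016 is a Friday and not a legal holiday, so no extension applies.
The deadline is September 2, 2016; the filing on September 5, 2016 is after that date.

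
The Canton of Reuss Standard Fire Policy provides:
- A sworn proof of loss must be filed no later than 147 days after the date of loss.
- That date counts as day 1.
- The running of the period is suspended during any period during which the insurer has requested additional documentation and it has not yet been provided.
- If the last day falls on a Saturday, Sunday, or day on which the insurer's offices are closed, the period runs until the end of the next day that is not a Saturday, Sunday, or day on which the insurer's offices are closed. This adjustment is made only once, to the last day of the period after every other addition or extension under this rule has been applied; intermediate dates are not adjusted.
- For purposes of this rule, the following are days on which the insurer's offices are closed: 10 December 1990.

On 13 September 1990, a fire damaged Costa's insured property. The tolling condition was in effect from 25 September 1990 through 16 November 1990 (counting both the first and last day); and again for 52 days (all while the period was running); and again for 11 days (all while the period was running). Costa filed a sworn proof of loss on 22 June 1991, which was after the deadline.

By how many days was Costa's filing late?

19 days

Counting 13 September 1990 as day 1, day 147 is February 6, 1991.
From September 25, 1990 through November 16, 1990 inclusive is 53 days; tolling adds 53 days: February 6, 1991 + 53 days = March 31, 1991.
Tolling adds 52 days: March 31, 1991 + 52 days = May 22, 1991.
Tolling adds 11 days: May 22, 1991 + 11 days = June 2, 1991.
June 2, 1991 is Sunday. The next qualifying day is June 3, 1991.
The deadline is June 3, 1991; from June 3, 1991 to June 22, 1991 is 19 days.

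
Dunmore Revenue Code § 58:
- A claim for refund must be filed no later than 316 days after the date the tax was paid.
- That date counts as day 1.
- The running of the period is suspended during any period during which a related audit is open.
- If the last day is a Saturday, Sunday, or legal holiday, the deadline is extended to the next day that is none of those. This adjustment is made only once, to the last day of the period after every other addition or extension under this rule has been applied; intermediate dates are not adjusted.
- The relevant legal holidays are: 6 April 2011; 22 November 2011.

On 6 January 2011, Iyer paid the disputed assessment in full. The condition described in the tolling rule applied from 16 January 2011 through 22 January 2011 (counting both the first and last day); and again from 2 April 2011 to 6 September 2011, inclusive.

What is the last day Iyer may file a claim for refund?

April 30, 2012

Counting 6 January 2011 as day 1, day 316 is November 17, 2011.
From January 16, 2011 through January 22, 2011 inclusive is 7 days; tolling adds 7 days: November 17, 2011 + 7 days = November 24, 2011.
From April 2, 2011 through September 6, 2011 inclusive is 158 days; tolling adds 158 days: November 24, 2011 + 158 days = April 30, 2012.
April 30, 2012 is a Monday and not a legal holiday, so no extension applies.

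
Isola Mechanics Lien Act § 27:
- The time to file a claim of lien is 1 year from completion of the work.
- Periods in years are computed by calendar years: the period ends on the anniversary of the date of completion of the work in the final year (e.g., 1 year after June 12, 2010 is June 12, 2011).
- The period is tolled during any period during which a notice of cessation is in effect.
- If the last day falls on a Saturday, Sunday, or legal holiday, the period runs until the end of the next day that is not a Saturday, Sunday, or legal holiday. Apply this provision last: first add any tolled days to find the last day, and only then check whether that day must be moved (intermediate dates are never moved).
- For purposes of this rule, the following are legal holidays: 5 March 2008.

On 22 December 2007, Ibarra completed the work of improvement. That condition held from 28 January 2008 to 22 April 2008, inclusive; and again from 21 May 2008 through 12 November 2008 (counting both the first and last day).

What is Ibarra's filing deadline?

September 10, 2009

1 year after 22 December 2007 is December 22, 2008.
From January 28, 2008 through April 22, 2008 inclusive is 86 days; tolling adds 86 days: December 22, 2008 + 86 days = March 18, 2009.
From May 21, 2008 through November 12, 2008 inclusive is 176 days; tolling adds 176 days: March 18, 2009 + 176 days = September 10, 2009.
September 10, 2009 is a Thursday and not a legal holiday, so no extension applies.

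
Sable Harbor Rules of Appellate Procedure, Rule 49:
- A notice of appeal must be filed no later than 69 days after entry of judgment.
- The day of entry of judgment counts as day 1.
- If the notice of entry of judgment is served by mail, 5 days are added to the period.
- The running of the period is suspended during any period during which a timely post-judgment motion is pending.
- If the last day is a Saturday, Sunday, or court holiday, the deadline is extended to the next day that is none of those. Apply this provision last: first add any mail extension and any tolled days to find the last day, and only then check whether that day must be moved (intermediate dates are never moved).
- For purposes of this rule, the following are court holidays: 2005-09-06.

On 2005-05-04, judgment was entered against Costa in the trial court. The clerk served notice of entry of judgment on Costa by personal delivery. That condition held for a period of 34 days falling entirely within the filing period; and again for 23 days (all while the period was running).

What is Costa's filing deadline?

Counting 2005-05-04 as day 1, day 69 is July 11, 2005.
Service was not by mail, so no mail extension applies.
Tolling adds 34 days: July 11, 2005 + 34 days = August 14, 2005.
Tolling adds 23 days: August 14, 2005 + 23 days = September 6, 2005.
September 6, 2005 is a listed holiday. The next qualifying day is September 7, 2005.

September 7, 2005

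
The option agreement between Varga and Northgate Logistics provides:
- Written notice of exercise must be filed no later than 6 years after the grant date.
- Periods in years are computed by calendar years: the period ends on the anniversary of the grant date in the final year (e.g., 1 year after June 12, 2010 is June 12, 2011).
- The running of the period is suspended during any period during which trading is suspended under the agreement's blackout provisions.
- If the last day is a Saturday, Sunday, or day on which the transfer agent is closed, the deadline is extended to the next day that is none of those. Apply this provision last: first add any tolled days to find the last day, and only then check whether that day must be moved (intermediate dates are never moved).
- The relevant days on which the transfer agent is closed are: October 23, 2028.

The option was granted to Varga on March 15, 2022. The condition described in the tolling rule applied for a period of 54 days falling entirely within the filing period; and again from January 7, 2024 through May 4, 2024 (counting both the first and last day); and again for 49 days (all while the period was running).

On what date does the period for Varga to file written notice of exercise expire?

6 years after March 15, 2022 is March 15, 2028.
Tolling adds 54 days: March 15, 2028 + 54 days = May 8, 2028.
From January 7, 2024 through May 4, 2024 inclusive is 119 days; tolling adds 119 days: May 8, 2028 + 119 days = September 4, 2028.
Tolling adds 49 days: September 4, 2028 + 49 days = October 23, 2028.
October 23, 2028 is a listed holiday. The next qualifying day is October 24, 2028.

October 24, 2028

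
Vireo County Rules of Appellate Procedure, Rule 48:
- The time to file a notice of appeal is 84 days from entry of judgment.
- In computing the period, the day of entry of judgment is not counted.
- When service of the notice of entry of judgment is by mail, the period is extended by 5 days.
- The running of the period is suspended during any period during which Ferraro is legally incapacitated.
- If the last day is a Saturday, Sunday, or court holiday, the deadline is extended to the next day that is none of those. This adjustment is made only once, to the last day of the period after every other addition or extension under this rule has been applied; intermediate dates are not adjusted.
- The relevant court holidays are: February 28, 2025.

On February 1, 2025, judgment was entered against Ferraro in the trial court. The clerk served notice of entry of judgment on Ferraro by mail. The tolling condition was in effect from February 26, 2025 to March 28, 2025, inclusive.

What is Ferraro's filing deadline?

June 2, 2025

84 days after February 1, 2025 is April 26, 2025.
Service was by mail, adding 5 days: April 26, 2025 + 5 days = May 1, 2025.
From February 26, 2025 through March 28, 2025 inclusive is 31 days; tolling adds 31 days: May 1, 2025 + 31 days = June 1, 2025.
June 1, 2025 is Sunday. The next qualifying day is June 2, 2025.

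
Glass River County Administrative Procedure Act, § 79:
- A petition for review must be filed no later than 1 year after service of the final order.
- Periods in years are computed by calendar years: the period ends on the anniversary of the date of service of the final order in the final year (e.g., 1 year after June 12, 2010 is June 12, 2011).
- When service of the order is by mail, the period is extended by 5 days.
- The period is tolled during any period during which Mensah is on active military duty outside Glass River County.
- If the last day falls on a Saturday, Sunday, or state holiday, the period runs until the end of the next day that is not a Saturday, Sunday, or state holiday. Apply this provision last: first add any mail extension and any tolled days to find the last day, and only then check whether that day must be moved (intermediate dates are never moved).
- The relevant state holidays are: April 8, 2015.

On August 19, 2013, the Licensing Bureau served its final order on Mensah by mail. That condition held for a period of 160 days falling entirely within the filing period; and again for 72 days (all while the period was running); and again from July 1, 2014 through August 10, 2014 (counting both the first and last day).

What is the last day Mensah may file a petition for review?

May 25, 2015

1 year after August 19, 2013 is August 19, 2014.
Service was by mail, adding 5 days: August 19, 2014 + 5 days = August 24, 2014.
Tolling adds 160 days: August 24, 2014 + 160 days = January 31, 2015.
Tolling adds 72 days: January 31, 2015 + 72 days = April 13, 2015.
From July 1, 2014 through August 10, 2014 inclusive is 41 days; tolling adds 41 days: April 13, 2015 + 41 days = May 24, 2015.
May 24, 2015 is Sunday. The next qualifying day is May 25, 2015.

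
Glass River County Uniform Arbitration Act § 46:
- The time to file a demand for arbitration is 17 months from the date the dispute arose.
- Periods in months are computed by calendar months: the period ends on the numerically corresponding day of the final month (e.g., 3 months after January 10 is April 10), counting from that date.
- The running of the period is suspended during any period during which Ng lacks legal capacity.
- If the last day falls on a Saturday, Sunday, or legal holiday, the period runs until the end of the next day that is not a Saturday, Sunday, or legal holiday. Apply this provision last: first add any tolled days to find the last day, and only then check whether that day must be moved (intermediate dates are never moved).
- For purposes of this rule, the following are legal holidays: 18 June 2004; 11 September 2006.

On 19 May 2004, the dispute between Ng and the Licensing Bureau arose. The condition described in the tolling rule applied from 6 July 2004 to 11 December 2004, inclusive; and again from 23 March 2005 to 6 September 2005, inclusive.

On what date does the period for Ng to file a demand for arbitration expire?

September 12, 2006

17 months after 19 May 2004 is October 19, 2005.
From July 6, 2004 through December 11, 2004 inclusive is 159 days; tolling adds 159 days: October 19, 2005 + 159 days = March 27, 2006.
From March 23, 2005 through September 6, 2005 inclusive is 168 days; tolling adds 168 days: March 27, 2006 + 168 days = September 11, 2006.
September 11, 2006 is a listed holiday. The next qualifying day is September 12, 2006.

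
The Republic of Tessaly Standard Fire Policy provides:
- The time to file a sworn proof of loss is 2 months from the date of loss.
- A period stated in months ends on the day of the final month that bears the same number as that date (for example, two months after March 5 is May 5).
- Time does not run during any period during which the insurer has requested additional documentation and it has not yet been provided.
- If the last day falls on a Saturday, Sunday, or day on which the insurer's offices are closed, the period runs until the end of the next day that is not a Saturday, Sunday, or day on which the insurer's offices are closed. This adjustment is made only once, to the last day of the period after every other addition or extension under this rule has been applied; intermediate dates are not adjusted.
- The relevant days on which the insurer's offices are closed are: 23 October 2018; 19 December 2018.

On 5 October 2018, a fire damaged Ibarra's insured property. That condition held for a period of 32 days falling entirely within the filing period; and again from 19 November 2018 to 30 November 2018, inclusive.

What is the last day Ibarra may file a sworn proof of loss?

2 months after 5 October 2018 is December 5, 2018.
Tolling adds 32 days: December 5, 2018 + 32 days = January 6, 2019.
From November 19, 2018 through November 30, 2018 inclusive is 12 days; tolling adds 12 days: January 6, 2019 + 12 days = January 18, 2019.
January 18, 2019 is a Friday and not a day on which the insurer's offices are closed, so no extension applies.

January 18, 2019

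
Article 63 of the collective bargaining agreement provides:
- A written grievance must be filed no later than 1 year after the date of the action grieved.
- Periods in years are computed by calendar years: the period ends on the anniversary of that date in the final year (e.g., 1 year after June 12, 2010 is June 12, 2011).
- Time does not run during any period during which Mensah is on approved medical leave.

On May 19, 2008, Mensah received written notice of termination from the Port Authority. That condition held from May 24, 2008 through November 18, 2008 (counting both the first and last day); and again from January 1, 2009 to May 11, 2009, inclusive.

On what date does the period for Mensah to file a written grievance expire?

March 25, 2010

1 year after May 19, 2008 is May 19, 2009.
From May 24, 2008 through November 18, 2008 inclusive is 179 days; tolling adds 179 days: May 19, 2009 + 179 days = November 14, 2009.
From January 1, 2009 through May 11, 2009 inclusive is 131 days; tolling adds 131 days: November 14, 2009 + 131 days = March 25, 2010.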